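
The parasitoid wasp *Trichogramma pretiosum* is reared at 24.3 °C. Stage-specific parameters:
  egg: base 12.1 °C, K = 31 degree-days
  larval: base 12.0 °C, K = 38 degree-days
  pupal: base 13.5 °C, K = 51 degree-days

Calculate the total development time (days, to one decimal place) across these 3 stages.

egg: 31 / (24.3 − 12.1) = 31 / 12.2 = 2.541 d.
larval: 38 / (24.3 − 12.0) = 38 / 12.3 = 3.089 d.
pupal: 51 / (24.3 − 13.5) = 51 / 10.8 = 4.722 d.
Sum = 10.353 ≈ 10.4 days.

10.4 days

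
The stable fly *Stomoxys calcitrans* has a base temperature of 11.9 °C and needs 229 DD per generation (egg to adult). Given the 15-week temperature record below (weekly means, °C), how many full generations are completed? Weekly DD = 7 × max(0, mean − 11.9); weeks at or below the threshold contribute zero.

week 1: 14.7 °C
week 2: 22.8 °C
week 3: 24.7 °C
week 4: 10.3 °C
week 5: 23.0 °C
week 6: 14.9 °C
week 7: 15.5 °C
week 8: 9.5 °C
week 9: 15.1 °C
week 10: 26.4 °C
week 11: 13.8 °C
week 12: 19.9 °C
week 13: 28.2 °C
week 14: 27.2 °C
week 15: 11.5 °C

3 generations

Weekly DD (7 × max(0, T̄ − 11.9)): 19.6, 76.3, 89.6, 0.0, 77.7, 21.0, 25.2, 0.0, 22.4, 101.5, 13.3, 56.0, 114.1, 107.1, 0.0.
Season total = 723.8 DD.
Complete generations = ⌊723.8 / 229⌋ = 3.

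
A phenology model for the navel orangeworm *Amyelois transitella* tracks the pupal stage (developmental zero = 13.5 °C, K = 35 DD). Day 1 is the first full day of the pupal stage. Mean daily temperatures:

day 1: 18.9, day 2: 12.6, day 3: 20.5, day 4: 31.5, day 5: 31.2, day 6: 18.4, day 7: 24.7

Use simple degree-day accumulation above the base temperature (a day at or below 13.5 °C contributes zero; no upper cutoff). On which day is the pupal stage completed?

Daily DD above 13.5 °C: 5.4, 0.0, 7.0, 18.0, 17.7, 4.9, 11.2.
Cumulative: 5.4, 5.4, 12.4, 30.4, 48.1, 53.0, 64.2.
The total first reaches 35 DD on day 5.

day 5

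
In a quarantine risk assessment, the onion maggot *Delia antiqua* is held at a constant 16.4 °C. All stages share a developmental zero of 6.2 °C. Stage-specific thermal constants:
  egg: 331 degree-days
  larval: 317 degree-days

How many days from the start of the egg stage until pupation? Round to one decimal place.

Daily accumulation at 16.4 °C = 16.4 − 6.2 = 10.2 DD/day.
Total K = 331 + 317 = 648 DD.
Total duration = 648 / 10.2 = 63.529 ≈ 63.5 days.

63.5 days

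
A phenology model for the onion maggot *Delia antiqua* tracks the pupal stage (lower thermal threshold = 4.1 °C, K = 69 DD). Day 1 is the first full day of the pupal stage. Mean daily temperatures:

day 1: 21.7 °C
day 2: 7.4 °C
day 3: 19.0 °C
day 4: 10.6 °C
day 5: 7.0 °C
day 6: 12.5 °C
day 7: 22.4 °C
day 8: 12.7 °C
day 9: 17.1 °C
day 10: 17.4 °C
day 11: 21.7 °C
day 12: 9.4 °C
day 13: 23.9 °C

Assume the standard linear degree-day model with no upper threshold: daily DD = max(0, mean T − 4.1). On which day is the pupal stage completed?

Daily DD above 4.1 °C: 17.6, 3.3, 14.9, 6.5, 2.9, 8.4, 18.3, 8.6, 13.0, 13.3, 17.6, 5.3, 19.8.
Cumulative: 17.6, 20.9, 35.8, 42.3, 45.2, 53.6, 71.9, 80.5, 93.5, 106.8, 124.4, 129.7, 149.5.
The total first reaches 69 DD on day 7.

day 7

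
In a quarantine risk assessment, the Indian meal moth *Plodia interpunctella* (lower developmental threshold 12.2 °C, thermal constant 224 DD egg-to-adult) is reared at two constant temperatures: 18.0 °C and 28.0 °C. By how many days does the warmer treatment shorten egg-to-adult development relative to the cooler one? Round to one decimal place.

At 18.0 °C: 224 / (18.0 − 12.2) = 224 / 5.8 = 38.621 d.
At 28.0 °C: 224 / (28.0 − 12.2) = 224 / 15.8 = 14.177 d.
Difference = |38.621 − 14.177| = 24.443 ≈ 24.4 days.

24.4 days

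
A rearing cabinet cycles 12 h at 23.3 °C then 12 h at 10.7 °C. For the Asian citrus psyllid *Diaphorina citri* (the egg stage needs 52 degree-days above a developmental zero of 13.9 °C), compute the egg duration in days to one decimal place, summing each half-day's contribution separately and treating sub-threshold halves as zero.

Day half: max(0, 23.3 − 13.9) × 0.5 = 9.4 × 0.5 = 4.70 DD.
Night half: max(0, 10.7 − 13.9) × 0.5 = 0.0 × 0.5 = 0.00 DD.
Per 24 h: 4.70 DD/day.
Duration = 52 / 4.70 = 11.064 ≈ 11.1 days.

11.1 days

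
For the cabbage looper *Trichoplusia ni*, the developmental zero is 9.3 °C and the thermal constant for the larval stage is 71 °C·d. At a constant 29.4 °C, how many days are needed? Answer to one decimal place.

Daily accumulation = 29.4 − 9.3 = 20.1 DD/day.
Duration = 71 / 20.1 = 3.532 ≈ 3.5 days.

3.5 days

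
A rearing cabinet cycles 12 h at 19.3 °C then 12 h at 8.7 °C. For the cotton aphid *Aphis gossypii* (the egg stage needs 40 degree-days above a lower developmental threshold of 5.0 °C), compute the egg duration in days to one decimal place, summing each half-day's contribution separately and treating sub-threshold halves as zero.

4.4 days

Day half: max(0, 19.3 − 5.0) × 0.5 = 14.3 × 0.5 = 7.15 DD.
Night half: max(0, 8.7 − 5.0) × 0.5 = 3.7 × 0.5 = 1.85 DD.
Per 24 h: 9.00 DD/day.
Duration = 40 / 9.00 = 4.444 ≈ 4.4 days.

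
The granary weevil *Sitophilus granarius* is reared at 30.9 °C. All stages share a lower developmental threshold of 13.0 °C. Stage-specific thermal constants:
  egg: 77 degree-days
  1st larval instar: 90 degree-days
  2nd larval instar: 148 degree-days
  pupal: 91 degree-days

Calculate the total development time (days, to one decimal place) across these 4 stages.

Daily accumulation at 30.9 °C = 30.9 − 13.0 = 17.9 DD/day.
Total K = 77 + 90 + 148 + 91 = 406 DD.
Total duration = 406 / 17.9 = 22.682 ≈ 22.7 days.

22.7 days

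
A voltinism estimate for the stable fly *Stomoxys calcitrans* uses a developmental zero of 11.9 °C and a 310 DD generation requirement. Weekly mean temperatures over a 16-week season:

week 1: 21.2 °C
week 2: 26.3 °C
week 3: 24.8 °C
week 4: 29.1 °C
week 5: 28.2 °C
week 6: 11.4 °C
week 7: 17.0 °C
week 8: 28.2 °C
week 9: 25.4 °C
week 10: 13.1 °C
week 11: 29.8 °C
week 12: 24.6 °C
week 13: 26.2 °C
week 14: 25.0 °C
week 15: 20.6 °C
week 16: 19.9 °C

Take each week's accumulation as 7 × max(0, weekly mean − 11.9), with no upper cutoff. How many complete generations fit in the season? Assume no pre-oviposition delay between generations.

Weekly DD (7 × max(0, T̄ − 11.9)): 65.1, 100.8, 90.3, 120.4, 114.1, 0.0, 35.7, 114.1, 94.5, 8.4, 125.3, 88.9, 100.1, 91.7, 60.9, 56.0.
Season total = 1266.3 DD.
Complete generations = ⌊1266.3 / 310⌋ = 4.

4 generations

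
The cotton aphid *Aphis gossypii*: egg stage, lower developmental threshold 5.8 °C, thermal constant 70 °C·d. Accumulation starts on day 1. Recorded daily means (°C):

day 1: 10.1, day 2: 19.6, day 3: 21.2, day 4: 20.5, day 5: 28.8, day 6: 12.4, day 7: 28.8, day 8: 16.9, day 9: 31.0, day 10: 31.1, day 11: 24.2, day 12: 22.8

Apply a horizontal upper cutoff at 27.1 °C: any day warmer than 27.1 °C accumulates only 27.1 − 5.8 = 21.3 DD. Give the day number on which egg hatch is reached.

day 6

Daily DD above 5.8 °C (capped at 21.3): 4.3, 13.8, 15.4, 14.7, 21.3, 6.6, 21.3, 11.1, 21.3, 21.3, 18.4, 17.0.
Cumulative: 4.3, 18.1, 33.5, 48.2, 69.5, 76.1, 97.4, 108.5, 129.8, 151.1, 169.5, 186.5.
The total first reaches 70 DD on day 6.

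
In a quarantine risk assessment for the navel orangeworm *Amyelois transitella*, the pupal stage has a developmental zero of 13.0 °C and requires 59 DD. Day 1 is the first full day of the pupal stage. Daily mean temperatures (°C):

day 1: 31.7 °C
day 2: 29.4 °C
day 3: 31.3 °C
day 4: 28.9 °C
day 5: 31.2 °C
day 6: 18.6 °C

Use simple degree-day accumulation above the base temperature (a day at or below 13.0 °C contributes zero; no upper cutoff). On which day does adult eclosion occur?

day 4

Daily DD above 13.0 °C: 18.7, 16.4, 18.3, 15.9, 18.2, 5.6.
Cumulative: 18.7, 35.1, 53.4, 69.3, 87.5, 93.1.
The total first reaches 59 DD on day 4.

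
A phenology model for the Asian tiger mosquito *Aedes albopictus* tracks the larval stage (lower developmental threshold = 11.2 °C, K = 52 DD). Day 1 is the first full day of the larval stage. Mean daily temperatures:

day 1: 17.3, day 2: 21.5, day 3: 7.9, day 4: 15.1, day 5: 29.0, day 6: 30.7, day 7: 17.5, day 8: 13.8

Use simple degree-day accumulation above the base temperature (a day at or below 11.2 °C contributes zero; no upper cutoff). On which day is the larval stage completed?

day 6

Daily DD above 11.2 °C: 6.1, 10.3, 0.0, 3.9, 17.8, 19.5, 6.3, 2.6.
Cumulative: 6.1, 16.4, 16.4, 20.3, 38.1, 57.6, 63.9, 66.5.
The total first reaches 52 DD on day 6.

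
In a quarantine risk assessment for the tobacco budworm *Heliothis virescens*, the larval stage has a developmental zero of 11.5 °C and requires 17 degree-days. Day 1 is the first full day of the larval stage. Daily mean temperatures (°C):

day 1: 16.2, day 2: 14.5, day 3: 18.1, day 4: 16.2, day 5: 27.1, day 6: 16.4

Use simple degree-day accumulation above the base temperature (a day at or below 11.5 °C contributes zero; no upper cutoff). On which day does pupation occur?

day 4

Daily DD above 11.5 °C: 4.7, 3.0, 6.6, 4.7, 15.6, 4.9.
Cumulative: 4.7, 7.7, 14.3, 19.0, 34.6, 39.5.
The total first reaches 17 DD on day 4.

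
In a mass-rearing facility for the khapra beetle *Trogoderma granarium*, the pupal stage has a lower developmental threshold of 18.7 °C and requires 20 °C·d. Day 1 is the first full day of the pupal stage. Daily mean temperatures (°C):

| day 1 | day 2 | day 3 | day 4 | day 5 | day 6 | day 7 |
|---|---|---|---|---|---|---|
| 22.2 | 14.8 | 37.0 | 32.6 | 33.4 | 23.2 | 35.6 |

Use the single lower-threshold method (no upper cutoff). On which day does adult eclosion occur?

Daily DD above 18.7 °C: 3.5, 0.0, 18.3, 13.9, 14.7, 4.5, 16.9.
Cumulative: 3.5, 3.5, 21.8, 35.7, 50.4, 54.9, 71.8.
The total first reaches 20 DD on day 3.

day 3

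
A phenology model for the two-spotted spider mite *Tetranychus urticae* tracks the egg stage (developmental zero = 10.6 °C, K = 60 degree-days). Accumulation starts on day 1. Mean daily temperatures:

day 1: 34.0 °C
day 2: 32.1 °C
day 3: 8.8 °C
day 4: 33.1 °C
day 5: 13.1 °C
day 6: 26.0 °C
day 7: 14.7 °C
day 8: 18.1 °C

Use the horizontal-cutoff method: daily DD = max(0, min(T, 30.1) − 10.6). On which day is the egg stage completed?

Daily DD above 10.6 °C (capped at 19.5): 19.5, 19.5, 0.0, 19.5, 2.5, 15.4, 4.1, 7.5.
Cumulative: 19.5, 39.0, 39.0, 58.5, 61.0, 76.4, 80.5, 88.0.
The total first reaches 60 DD on day 5.

day 5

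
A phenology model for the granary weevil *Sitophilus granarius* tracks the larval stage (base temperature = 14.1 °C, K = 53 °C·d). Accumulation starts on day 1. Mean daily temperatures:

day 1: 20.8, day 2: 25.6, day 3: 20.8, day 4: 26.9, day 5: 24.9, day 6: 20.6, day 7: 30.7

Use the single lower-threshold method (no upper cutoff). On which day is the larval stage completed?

day 6

Daily DD above 14.1 °C: 6.7, 11.5, 6.7, 12.8, 10.8, 6.5, 16.6.
Cumulative: 6.7, 18.2, 24.9, 37.7, 48.5, 55.0, 71.6.
The total first reaches 53 DD on day 6.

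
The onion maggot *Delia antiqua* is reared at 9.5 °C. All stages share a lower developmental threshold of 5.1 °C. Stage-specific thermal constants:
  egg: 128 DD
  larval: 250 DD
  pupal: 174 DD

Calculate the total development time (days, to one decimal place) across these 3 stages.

Daily accumulation at 9.5 °C = 9.5 − 5.1 = 4.4 DD/day.
Total K = 128 + 250 + 174 = 552 DD.
Total duration = 552 / 4.4 = 125.455 ≈ 125.5 days.

125.5 days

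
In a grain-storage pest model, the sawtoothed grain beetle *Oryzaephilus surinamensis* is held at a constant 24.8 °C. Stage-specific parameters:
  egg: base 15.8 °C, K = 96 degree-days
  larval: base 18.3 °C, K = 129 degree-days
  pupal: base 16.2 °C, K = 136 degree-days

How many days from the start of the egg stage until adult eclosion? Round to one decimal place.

egg: 96 / (24.8 − 15.8) = 96 / 9.0 = 10.667 d.
larval: 129 / (24.8 − 18.3) = 129 / 6.5 = 19.846 d.
pupal: 136 / (24.8 − 16.2) = 136 / 8.6 = 15.814 d.
Sum = 46.327 ≈ 46.3 days.

46.3 days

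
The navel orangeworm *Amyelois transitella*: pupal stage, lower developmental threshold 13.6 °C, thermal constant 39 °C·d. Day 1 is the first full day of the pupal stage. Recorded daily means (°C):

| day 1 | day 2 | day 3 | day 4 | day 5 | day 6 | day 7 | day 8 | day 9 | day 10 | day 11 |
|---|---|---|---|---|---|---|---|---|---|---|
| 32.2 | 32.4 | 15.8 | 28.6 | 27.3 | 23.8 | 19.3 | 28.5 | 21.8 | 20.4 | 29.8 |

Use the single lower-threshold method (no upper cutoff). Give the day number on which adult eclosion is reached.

Daily DD above 13.6 °C: 18.6, 18.8, 2.2, 15.0, 13.7, 10.2, 5.7, 14.9, 8.2, 6.8, 16.2.
Cumulative: 18.6, 37.4, 39.6, 54.6, 68.3, 78.5, 84.2, 99.1, 107.3, 114.1, 130.3.
The total first reaches 39 DD on day 3.

day 3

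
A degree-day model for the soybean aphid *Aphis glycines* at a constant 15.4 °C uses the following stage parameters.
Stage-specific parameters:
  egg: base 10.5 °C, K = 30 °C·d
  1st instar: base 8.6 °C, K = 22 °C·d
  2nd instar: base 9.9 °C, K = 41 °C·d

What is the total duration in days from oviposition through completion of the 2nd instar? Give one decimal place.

16.8 days

egg: 30 / (15.4 − 10.5) = 30 / 4.9 = 6.122 d.
1st instar: 22 / (15.4 − 8.6) = 22 / 6.8 = 3.235 d.
2nd instar: 41 / (15.4 − 9.9) = 41 / 5.5 = 7.455 d.
Sum = 16.812 ≈ 16.8 days.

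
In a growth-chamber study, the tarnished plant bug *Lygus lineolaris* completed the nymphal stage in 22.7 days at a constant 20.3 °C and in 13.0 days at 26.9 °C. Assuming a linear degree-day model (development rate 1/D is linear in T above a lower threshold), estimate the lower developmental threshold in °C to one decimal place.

Under the model K = D·(T − T_b), so D₁·(T₁ − T_b) = D₂·(T₂ − T_b).
22.7·(20.3 − T_b) = 13.0·(26.9 − T_b)
T_b = (22.7·20.3 − 13.0·26.9) / (22.7 − 13.0) = 111.11 / 9.7 = 11.455 °C ≈ 11.5 °C.

11.5 °C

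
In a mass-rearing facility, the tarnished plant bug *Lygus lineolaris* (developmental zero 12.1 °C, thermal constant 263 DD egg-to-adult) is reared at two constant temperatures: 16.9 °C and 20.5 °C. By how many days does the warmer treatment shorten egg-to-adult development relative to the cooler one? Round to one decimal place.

At 16.9 °C: 263 / (16.9 − 12.1) = 263 / 4.8 = 54.792 d.
At 20.5 °C: 263 / (20.5 − 12.1) = 263 / 8.4 = 31.310 d.
Difference = |54.792 − 31.310| = 23.482 ≈ 23.5 days.

23.5 days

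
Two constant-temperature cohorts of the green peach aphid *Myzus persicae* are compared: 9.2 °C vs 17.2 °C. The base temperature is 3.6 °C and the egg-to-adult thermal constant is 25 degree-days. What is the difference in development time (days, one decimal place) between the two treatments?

2.6 days

At 9.2 °C: 25 / (9.2 − 3.6) = 25 / 5.6 = 4.464 d.
At 17.2 °C: 25 / (17.2 − 3.6) = 25 / 13.6 = 1.838 d.
Difference = |4.464 − 1.838| = 2.626 ≈ 2.6 days.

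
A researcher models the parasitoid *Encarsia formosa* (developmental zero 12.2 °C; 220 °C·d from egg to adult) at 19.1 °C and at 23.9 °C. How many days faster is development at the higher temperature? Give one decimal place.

At 19.1 °C: 220 / (19.1 − 12.2) = 220 / 6.9 = 31.884 d.
At 23.9 °C: 220 / (23.9 − 12.2) = 220 / 11.7 = 18.803 d.
Difference = |31.884 − 18.803| = 13.081 ≈ 13.1 days.

13.1 days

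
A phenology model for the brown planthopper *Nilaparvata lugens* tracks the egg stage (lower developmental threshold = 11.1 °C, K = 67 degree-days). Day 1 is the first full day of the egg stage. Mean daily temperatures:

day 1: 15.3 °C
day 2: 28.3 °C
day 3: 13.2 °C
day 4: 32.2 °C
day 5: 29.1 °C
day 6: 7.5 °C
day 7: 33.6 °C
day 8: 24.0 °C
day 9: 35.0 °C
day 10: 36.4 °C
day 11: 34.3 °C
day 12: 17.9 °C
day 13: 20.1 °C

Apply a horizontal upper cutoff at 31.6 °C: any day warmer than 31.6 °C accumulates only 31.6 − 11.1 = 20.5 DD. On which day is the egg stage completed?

day 7

Daily DD above 11.1 °C (capped at 20.5): 4.2, 17.2, 2.1, 20.5, 18.0, 0.0, 20.5, 12.9, 20.5, 20.5, 20.5, 6.8, 9.0.
Cumulative: 4.2, 21.4, 23.5, 44.0, 62.0, 62.0, 82.5, 95.4, 115.9, 136.4, 156.9, 163.7, 172.7.
The total first reaches 67 DD on day 7.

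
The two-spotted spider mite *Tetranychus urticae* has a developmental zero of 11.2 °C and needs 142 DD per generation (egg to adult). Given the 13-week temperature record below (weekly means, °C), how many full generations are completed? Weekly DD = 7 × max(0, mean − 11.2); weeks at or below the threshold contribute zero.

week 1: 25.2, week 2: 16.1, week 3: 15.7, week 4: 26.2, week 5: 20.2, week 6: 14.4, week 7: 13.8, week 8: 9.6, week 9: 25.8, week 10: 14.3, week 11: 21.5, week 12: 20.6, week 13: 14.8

4 generations

Weekly DD (7 × max(0, T̄ − 11.2)): 98.0, 34.3, 31.5, 105.0, 63.0, 22.4, 18.2, 0.0, 102.2, 21.7, 72.1, 65.8, 25.2.
Season total = 659.4 DD.
Complete generations = ⌊659.4 / 142⌋ = 4.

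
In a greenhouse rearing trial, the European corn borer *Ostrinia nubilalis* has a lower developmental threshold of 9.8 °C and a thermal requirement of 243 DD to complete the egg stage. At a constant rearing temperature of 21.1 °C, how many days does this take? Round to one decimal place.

Daily accumulation = 21.1 − 9.8 = 11.3 DD/day.
Duration = 243 / 11.3 = 21.504 ≈ 21.5 days.

21.5 days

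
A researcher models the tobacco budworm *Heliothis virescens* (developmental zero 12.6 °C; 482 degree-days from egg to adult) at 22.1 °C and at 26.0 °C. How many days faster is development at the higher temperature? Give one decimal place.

14.8 days

At 22.1 °C: 482 / (22.1 − 12.6) = 482 / 9.5 = 50.737 d.
At 26.0 °C: 482 / (26.0 − 12.6) = 482 / 13.4 = 35.970 d.
Difference = |50.737 − 35.970| = 14.767 ≈ 14.8 days.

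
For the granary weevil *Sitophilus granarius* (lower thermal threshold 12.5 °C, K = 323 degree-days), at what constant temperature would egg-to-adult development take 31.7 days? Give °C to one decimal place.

22.7 °C

Required daily accumulation = 323 / 31.7 = 10.189 DD/day.
T = T_base + 10.189 = 12.5 + 10.189 = 22.689 ≈ 22.7 °C.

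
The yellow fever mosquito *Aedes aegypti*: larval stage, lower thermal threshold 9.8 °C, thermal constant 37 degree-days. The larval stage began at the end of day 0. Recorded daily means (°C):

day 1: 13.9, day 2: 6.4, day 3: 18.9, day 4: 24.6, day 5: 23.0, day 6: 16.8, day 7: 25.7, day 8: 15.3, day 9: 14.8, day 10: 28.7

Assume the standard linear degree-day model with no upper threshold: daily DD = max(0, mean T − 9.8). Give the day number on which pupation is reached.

day 5

Daily DD above 9.8 °C: 4.1, 0.0, 9.1, 14.8, 13.2, 7.0, 15.9, 5.5, 5.0, 18.9.
Cumulative: 4.1, 4.1, 13.2, 28.0, 41.2, 48.2, 64.1, 69.6, 74.6, 93.5.
The total first reaches 37 DD on day 5.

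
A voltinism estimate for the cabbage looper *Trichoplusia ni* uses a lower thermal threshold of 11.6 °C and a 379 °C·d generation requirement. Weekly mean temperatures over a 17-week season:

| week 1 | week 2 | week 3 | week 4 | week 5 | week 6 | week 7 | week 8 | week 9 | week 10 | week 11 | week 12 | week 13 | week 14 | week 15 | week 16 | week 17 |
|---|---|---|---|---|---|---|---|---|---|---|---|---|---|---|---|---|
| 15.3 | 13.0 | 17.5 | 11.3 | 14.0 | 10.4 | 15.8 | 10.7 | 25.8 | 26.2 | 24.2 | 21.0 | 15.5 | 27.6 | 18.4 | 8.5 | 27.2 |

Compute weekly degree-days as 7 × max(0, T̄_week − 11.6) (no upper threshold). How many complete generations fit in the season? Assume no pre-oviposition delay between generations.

2 generations

Weekly DD (7 × max(0, T̄ − 11.6)): 25.9, 9.8, 41.3, 0.0, 16.8, 0.0, 29.4, 0.0, 99.4, 102.2, 88.2, 65.8, 27.3, 112.0, 47.6, 0.0, 109.2.
Season total = 774.9 DD.
Complete generations = ⌊774.9 / 379⌋ = 2.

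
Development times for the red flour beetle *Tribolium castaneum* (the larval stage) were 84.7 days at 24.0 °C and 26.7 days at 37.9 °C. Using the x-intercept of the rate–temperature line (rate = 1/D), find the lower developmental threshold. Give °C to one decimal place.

17.6 °C

Linear rate model ⇒ the product D·(T − T_b) is constant across temperatures.
84.7·(24.0 − T_b) = 26.7·(37.9 − T_b)
T_b = (84.7·24.0 − 26.7·37.9) / (84.7 − 26.7) = 1020.87 / 58.0 = 17.601 °C ≈ 17.6 °C.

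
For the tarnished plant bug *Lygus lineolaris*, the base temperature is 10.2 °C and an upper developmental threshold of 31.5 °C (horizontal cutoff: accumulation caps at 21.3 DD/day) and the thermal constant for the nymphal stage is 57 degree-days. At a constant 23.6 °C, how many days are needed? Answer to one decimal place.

Daily accumulation = 23.6 − 10.2 = 13.4 DD/day.
Duration = 57 / 13.4 = 4.254 ≈ 4.3 days.

4.3 days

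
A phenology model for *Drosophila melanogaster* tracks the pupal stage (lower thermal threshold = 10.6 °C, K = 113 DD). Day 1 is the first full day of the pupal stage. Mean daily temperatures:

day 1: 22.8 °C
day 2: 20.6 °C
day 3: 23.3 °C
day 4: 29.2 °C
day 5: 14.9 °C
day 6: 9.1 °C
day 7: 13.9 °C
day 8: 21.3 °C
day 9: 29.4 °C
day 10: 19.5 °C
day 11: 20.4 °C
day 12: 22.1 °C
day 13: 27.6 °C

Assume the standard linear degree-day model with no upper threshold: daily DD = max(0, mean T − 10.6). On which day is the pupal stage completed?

Daily DD above 10.6 °C: 12.2, 10.0, 12.7, 18.6, 4.3, 0.0, 3.3, 10.7, 18.8, 8.9, 9.8, 11.5, 17.0.
Cumulative: 12.2, 22.2, 34.9, 53.5, 57.8, 57.8, 61.1, 71.8, 90.6, 99.5, 109.3, 120.8, 137.8.
The total first reaches 113 DD on day 12.

day 12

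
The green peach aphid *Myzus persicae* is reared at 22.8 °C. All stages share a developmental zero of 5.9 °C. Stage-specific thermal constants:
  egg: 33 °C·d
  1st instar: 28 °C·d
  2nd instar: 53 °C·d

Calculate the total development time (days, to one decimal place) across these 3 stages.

6.7 days

Daily accumulation at 22.8 °C = 22.8 − 5.9 = 16.9 DD/day.
Total K = 33 + 28 + 53 = 114 DD.
Total duration = 114 / 16.9 = 6.746 ≈ 6.7 days.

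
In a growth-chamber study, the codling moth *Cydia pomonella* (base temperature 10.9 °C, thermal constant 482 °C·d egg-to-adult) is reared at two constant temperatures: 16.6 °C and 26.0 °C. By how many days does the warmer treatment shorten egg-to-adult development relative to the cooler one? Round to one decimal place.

52.6 days

At 16.6 °C: 482 / (16.6 − 10.9) = 482 / 5.7 = 84.561 d.
At 26.0 °C: 482 / (26.0 − 10.9) = 482 / 15.1 = 31.921 d.
Difference = |84.561 − 31.921| = 52.641 ≈ 52.6 days.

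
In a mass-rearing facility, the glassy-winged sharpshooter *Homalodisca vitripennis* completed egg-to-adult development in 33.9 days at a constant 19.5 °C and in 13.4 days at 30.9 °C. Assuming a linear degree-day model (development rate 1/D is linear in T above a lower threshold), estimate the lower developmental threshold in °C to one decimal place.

12.0 °C

Linear rate model ⇒ the product D·(T − T_b) is constant across temperatures.
33.9·(19.5 − T_b) = 13.4·(30.9 − T_b)
T_b = (33.9·19.5 − 13.4·30.9) / (33.9 − 13.4) = 246.99 / 20.5 = 12.048 °C ≈ 12.0 °C.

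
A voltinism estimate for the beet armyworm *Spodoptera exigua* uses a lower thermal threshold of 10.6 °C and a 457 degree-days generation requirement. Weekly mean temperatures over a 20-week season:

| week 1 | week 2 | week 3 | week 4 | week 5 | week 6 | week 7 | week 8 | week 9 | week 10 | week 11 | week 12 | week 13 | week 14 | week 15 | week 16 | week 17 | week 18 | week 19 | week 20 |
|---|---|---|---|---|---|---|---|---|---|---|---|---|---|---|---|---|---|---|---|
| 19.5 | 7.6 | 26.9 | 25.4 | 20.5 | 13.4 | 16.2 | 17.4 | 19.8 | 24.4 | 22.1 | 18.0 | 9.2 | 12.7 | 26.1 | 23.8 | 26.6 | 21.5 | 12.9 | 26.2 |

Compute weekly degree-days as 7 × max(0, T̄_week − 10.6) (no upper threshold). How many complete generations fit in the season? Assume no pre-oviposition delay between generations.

2 generations

Weekly DD (7 × max(0, T̄ − 10.6)): 62.3, 0.0, 114.1, 103.6, 69.3, 19.6, 39.2, 47.6, 64.4, 96.6, 80.5, 51.8, 0.0, 14.7, 108.5, 92.4, 112.0, 76.3, 16.1, 109.2.
Season total = 1278.2 DD.
Complete generations = ⌊1278.2 / 457⌋ = 2.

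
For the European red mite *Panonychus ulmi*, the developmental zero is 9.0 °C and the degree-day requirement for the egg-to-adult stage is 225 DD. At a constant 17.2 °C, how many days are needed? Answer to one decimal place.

Daily accumulation = 17.2 − 9.0 = 8.2 DD/day.
Duration = 225 / 8.2 = 27.439 ≈ 27.4 days.

27.4 days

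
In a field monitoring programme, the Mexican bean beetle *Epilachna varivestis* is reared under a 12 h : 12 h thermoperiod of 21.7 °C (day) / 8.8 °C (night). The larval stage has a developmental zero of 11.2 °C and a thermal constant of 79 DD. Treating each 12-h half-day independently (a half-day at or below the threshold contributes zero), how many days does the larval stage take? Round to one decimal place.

15.0 days

Day half: max(0, 21.7 − 11.2) × 0.5 = 10.5 × 0.5 = 5.25 DD.
Night half: max(0, 8.8 − 11.2) × 0.5 = 0.0 × 0.5 = 0.00 DD.
Per 24 h: 5.25 DD/day.
Duration = 79 / 5.25 = 15.048 ≈ 15.0 days.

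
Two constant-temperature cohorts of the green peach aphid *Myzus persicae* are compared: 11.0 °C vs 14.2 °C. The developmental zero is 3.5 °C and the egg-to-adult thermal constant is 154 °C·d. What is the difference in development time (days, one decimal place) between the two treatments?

6.1 days

At 11.0 °C: 154 / (11.0 − 3.5) = 154 / 7.5 = 20.533 d.
At 14.2 °C: 154 / (14.2 − 3.5) = 154 / 10.7 = 14.393 d.
Difference = |20.533 − 14.393| = 6.141 ≈ 6.1 days.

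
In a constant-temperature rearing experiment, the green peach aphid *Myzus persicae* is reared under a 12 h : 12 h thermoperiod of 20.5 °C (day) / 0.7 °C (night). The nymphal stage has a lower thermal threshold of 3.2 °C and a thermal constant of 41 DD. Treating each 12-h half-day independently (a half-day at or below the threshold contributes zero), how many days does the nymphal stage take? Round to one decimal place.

Day half: max(0, 20.5 − 3.2) × 0.5 = 17.3 × 0.5 = 8.65 DD.
Night half: max(0, 0.7 − 3.2) × 0.5 = 0.0 × 0.5 = 0.00 DD.
Per 24 h: 8.65 DD/day.
Duration = 41 / 8.65 = 4.740 ≈ 4.7 days.

4.7 days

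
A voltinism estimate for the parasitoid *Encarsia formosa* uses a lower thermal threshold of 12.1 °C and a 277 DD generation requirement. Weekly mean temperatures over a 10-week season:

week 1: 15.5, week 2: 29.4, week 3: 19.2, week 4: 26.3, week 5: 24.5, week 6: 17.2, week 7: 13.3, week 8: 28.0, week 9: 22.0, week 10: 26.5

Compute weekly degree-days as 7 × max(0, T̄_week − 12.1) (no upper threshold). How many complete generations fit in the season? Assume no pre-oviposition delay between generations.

Weekly DD (7 × max(0, T̄ − 12.1)): 23.8, 121.1, 49.7, 99.4, 86.8, 35.7, 8.4, 111.3, 69.3, 100.8.
Season total = 706.3 DD.
Complete generations = ⌊706.3 / 277⌋ = 2.

2 generations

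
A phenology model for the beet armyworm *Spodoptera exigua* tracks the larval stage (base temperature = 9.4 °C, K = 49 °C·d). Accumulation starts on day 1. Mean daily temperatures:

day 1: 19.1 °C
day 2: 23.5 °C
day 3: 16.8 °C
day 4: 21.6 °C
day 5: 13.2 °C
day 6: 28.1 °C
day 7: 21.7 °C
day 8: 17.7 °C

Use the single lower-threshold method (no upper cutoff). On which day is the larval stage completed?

day 6

Daily DD above 9.4 °C: 9.7, 14.1, 7.4, 12.2, 3.8, 18.7, 12.3, 8.3.
Cumulative: 9.7, 23.8, 31.2, 43.4, 47.2, 65.9, 78.2, 86.5.
The total first reaches 49 DD on day 6.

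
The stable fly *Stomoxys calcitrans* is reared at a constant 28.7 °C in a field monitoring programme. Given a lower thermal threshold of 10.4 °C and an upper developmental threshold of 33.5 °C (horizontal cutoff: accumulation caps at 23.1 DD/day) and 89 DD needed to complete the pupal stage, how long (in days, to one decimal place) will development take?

4.9 days

Daily accumulation = 28.7 − 10.4 = 18.3 DD/day.
Duration = 89 / 18.3 = 4.863 ≈ 4.9 days.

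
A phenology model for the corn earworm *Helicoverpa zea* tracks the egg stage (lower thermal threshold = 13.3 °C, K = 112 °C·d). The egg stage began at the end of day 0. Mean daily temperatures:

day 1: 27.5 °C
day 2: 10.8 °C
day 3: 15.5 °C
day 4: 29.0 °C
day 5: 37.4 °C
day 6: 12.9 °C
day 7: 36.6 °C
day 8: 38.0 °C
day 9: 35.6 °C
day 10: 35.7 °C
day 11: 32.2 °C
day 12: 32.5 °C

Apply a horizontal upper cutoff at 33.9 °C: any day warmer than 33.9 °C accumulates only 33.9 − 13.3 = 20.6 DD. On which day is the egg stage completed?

day 9

Daily DD above 13.3 °C (capped at 20.6): 14.2, 0.0, 2.2, 15.7, 20.6, 0.0, 20.6, 20.6, 20.6, 20.6, 18.9, 19.2.
Cumulative: 14.2, 14.2, 16.4, 32.1, 52.7, 52.7, 73.3, 93.9, 114.5, 135.1, 154.0, 173.2.
The total first reaches 112 DD on day 9.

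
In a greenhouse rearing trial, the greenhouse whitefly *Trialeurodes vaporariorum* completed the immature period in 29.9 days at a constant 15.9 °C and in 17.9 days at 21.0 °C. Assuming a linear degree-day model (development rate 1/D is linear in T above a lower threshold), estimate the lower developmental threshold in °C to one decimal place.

8.3 °C

Under the model K = D·(T − T_b), so D₁·(T₁ − T_b) = D₂·(T₂ − T_b).
29.9·(15.9 − T_b) = 17.9·(21.0 − T_b)
T_b = (29.9·15.9 − 17.9·21.0) / (29.9 − 17.9) = 99.51 / 12.0 = 8.292 °C ≈ 8.3 °C.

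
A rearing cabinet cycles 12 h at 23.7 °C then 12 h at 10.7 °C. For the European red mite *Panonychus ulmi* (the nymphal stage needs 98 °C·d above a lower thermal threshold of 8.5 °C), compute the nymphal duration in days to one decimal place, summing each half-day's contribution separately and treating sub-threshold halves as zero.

11.3 days

Day half: max(0, 23.7 − 8.5) × 0.5 = 15.2 × 0.5 = 7.60 DD.
Night half: max(0, 10.7 − 8.5) × 0.5 = 2.2 × 0.5 = 1.10 DD.
Per 24 h: 8.70 DD/day.
Duration = 98 / 8.70 = 11.264 ≈ 11.3 days.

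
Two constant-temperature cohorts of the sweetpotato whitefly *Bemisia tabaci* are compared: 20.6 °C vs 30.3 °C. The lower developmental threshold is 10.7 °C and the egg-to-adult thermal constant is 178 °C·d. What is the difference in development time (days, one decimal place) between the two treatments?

At 20.6 °C: 178 / (20.6 − 10.7) = 178 / 9.9 = 17.980 d.
At 30.3 °C: 178 / (30.3 − 10.7) = 178 / 19.6 = 9.082 d.
Difference = |17.980 − 9.082| = 8.898 ≈ 8.9 days.

8.9 days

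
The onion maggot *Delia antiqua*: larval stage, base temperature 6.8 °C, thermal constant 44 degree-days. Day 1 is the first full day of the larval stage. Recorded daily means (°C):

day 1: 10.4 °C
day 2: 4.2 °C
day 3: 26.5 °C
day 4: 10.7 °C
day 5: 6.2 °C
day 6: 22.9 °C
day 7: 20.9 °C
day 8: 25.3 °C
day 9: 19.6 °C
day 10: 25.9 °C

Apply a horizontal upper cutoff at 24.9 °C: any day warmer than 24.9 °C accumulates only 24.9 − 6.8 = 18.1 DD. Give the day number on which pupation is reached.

day 7

Daily DD above 6.8 °C (capped at 18.1): 3.6, 0.0, 18.1, 3.9, 0.0, 16.1, 14.1, 18.1, 12.8, 18.1.
Cumulative: 3.6, 3.6, 21.7, 25.6, 25.6, 41.7, 55.8, 73.9, 86.7, 104.8.
The total first reaches 44 DD on day 7.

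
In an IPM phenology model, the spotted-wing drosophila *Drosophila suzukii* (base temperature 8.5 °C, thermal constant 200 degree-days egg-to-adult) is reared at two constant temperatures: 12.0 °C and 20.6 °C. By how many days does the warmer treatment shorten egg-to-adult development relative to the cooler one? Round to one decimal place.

40.6 days

At 12.0 °C: 200 / (12.0 − 8.5) = 200 / 3.5 = 57.143 d.
At 20.6 °C: 200 / (20.6 − 8.5) = 200 / 12.1 = 16.529 d.
Difference = |57.143 − 16.529| = 40.614 ≈ 40.6 days.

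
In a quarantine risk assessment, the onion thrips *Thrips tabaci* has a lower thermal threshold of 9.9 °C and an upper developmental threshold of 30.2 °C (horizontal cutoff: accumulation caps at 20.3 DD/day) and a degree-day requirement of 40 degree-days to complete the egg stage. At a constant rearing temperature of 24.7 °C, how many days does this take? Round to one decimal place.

Daily accumulation = 24.7 − 9.9 = 14.8 DD/day.
Duration = 40 / 14.8 = 2.703 ≈ 2.7 days.

2.7 days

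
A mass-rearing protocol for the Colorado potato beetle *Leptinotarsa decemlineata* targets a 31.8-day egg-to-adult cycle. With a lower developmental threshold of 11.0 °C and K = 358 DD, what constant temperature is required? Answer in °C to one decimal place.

22.3 °C

Required daily accumulation = 358 / 31.8 = 11.258 DD/day.
T = T_base + 11.258 = 11.0 + 11.258 = 22.258 ≈ 22.3 °C.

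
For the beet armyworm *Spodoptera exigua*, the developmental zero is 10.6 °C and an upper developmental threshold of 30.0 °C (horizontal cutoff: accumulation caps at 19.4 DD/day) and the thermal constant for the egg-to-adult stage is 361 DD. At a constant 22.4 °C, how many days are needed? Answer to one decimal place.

30.6 days

Daily accumulation = 22.4 − 10.6 = 11.8 DD/day.
Duration = 361 / 11.8 = 30.593 ≈ 30.6 days.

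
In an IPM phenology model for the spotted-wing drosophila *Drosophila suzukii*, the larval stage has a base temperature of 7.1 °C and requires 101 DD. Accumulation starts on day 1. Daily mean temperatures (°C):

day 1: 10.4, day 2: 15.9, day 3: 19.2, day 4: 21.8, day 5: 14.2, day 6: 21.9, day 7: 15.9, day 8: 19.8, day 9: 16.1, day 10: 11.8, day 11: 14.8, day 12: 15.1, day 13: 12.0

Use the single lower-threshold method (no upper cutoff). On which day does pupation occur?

day 11

Daily DD above 7.1 °C: 3.3, 8.8, 12.1, 14.7, 7.1, 14.8, 8.8, 12.7, 9.0, 4.7, 7.7, 8.0, 4.9.
Cumulative: 3.3, 12.1, 24.2, 38.9, 46.0, 60.8, 69.6, 82.3, 91.3, 96.0, 103.7, 111.7, 116.6.
The total first reaches 101 DD on day 11.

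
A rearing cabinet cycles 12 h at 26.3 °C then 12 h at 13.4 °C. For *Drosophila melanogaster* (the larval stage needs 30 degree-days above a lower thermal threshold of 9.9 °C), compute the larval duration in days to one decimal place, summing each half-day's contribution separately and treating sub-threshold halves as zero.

3.0 days

Day half: max(0, 26.3 − 9.9) × 0.5 = 16.4 × 0.5 = 8.20 DD.
Night half: max(0, 13.4 − 9.9) × 0.5 = 3.5 × 0.5 = 1.75 DD.
Per 24 h: 9.95 DD/day.
Duration = 30 / 9.95 = 3.015 ≈ 3.0 days.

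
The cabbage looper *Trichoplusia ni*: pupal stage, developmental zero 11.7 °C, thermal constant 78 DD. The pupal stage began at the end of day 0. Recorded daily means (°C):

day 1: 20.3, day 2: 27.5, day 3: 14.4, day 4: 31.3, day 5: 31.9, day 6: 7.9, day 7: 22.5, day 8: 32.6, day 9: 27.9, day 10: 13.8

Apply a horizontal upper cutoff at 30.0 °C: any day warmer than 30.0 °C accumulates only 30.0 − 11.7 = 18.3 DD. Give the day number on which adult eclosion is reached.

day 8

Daily DD above 11.7 °C (capped at 18.3): 8.6, 15.8, 2.7, 18.3, 18.3, 0.0, 10.8, 18.3, 16.2, 2.1.
Cumulative: 8.6, 24.4, 27.1, 45.4, 63.7, 63.7, 74.5, 92.8, 109.0, 111.1.
The total first reaches 78 DD on day 8.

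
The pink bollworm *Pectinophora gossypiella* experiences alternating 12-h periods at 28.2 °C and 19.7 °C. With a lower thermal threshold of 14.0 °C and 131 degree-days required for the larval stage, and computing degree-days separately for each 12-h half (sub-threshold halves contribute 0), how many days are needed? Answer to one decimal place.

Day half: max(0, 28.2 − 14.0) × 0.5 = 14.2 × 0.5 = 7.10 DD.
Night half: max(0, 19.7 − 14.0) × 0.5 = 5.7 × 0.5 = 2.85 DD.
Per 24 h: 9.95 DD/day.
Duration = 131 / 9.95 = 13.166 ≈ 13.2 days.

13.2 days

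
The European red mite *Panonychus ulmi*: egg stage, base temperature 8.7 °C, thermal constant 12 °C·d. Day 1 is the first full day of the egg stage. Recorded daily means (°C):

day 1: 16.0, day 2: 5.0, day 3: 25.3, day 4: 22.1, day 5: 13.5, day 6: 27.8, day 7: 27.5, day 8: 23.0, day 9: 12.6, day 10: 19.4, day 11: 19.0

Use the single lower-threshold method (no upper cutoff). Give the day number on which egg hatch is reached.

Daily DD above 8.7 °C: 7.3, 0.0, 16.6, 13.4, 4.8, 19.1, 18.8, 14.3, 3.9, 10.7, 10.3.
Cumulative: 7.3, 7.3, 23.9, 37.3, 42.1, 61.2, 80.0, 94.3, 98.2, 108.9, 119.2.
The total first reaches 12 DD on day 3.

day 3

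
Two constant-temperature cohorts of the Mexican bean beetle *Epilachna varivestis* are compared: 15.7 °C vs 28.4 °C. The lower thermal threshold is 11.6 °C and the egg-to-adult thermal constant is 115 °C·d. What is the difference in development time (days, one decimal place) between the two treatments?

21.2 days

At 15.7 °C: 115 / (15.7 − 11.6) = 115 / 4.1 = 28.049 d.
At 28.4 °C: 115 / (28.4 − 11.6) = 115 / 16.8 = 6.845 d.
Difference = |28.049 − 6.845| = 21.204 ≈ 21.2 days.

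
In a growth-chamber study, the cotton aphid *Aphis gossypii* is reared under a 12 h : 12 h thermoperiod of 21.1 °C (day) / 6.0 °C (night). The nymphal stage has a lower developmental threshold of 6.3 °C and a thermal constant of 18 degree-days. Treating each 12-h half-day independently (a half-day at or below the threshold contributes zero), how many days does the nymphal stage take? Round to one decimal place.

Day half: max(0, 21.1 − 6.3) × 0.5 = 14.8 × 0.5 = 7.40 DD.
Night half: max(0, 6.0 − 6.3) × 0.5 = 0.0 × 0.5 = 0.00 DD.
Per 24 h: 7.40 DD/day.
Duration = 18 / 7.40 = 2.432 ≈ 2.4 days.

2.4 days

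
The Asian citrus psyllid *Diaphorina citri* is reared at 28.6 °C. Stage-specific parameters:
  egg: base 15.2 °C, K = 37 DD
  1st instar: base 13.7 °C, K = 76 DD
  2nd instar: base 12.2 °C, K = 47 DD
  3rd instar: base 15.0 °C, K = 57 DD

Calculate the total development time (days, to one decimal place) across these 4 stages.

egg: 37 / (28.6 − 15.2) = 37 / 13.4 = 2.761 d.
1st instar: 76 / (28.6 − 13.7) = 76 / 14.9 = 5.101 d.
2nd instar: 47 / (28.6 − 12.2) = 47 / 16.4 = 2.866 d.
3rd instar: 57 / (28.6 − 15.0) = 57 / 13.6 = 4.191 d.
Sum = 14.919 ≈ 14.9 days.

14.9 days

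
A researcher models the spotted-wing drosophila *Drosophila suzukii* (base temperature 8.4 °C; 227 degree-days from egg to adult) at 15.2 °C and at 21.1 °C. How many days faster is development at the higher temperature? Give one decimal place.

At 15.2 °C: 227 / (15.2 − 8.4) = 227 / 6.8 = 33.382 d.
At 21.1 °C: 227 / (21.1 − 8.4) = 227 / 12.7 = 17.874 d.
Difference = |33.382 − 17.874| = 15.508 ≈ 15.5 days.

15.5 days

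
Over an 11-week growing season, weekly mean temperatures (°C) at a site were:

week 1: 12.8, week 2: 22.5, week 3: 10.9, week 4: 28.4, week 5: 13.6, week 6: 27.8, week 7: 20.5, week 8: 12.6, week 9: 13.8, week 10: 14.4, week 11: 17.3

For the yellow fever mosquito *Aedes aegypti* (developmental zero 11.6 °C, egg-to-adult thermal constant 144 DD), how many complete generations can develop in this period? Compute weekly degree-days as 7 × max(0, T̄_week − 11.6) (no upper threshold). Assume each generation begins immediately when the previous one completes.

Weekly DD (7 × max(0, T̄ − 11.6)): 8.4, 76.3, 0.0, 117.6, 14.0, 113.4, 62.3, 7.0, 15.4, 19.6, 39.9.
Season total = 473.9 DD.
Complete generations = ⌊473.9 / 144⌋ = 3.

3 generations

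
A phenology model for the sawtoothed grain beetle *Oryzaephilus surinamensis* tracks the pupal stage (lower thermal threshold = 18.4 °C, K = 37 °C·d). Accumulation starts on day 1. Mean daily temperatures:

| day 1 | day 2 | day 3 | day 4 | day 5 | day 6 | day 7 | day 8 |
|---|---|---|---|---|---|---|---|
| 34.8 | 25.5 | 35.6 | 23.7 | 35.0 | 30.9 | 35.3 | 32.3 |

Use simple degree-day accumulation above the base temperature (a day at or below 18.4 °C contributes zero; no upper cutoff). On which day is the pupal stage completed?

Daily DD above 18.4 °C: 16.4, 7.1, 17.2, 5.3, 16.6, 12.5, 16.9, 13.9.
Cumulative: 16.4, 23.5, 40.7, 46.0, 62.6, 75.1, 92.0, 105.9.
The total first reaches 37 DD on day 3.

day 3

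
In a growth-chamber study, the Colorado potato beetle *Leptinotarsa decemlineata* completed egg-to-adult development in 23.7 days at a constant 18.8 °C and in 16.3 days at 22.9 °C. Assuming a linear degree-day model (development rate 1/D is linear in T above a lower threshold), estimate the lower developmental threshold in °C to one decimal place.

9.8 °C

Equal thermal constants: D₁(T₁ − T_b) = D₂(T₂ − T_b).
23.7·(18.8 − T_b) = 16.3·(22.9 − T_b)
T_b = (23.7·18.8 − 16.3·22.9) / (23.7 − 16.3) = 72.29 / 7.4 = 9.769 °C ≈ 9.8 °C.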